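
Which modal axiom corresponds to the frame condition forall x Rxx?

This is reflexivity; the standard corresponding axiom is T: □r → r.
Suppose □r→r is valid. At any x set V(r)={w : Rxw}. Then □r holds at x, so r holds at x, i.e. Rxx.

□r → r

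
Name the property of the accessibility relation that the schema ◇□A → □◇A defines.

convergence: ∀x ∀y ∀z (Rxy ∧ Rxz → ∃w (Ryw ∧ Rzw))

Suppose ◇□A→□◇A is valid. Take Rxy, Rxz and set V(A)={w : Ryw}. Then □A at y so ◇□A at x, so □◇A at x, so ◇A at z, giving w with Rzw and Ryw.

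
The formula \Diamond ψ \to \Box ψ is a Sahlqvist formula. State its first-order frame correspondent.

This is the CD axiom.
Its frame correspondent is partial functionality — \forall x \forall y \forall z (Rxy \wedge Rxz \to y = z).

Partial functionality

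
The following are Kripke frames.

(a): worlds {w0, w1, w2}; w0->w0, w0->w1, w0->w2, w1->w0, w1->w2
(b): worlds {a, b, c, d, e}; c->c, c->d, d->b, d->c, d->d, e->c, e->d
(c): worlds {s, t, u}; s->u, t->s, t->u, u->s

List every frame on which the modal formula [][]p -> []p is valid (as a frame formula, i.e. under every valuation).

(a), (b)

The schema corresponds to density: forall x forall y (Rxy -> exists z (Rxz & Rzy)).
(a): condition met.
(b): condition met.
(c): fails — Rsu but no z with Rsz and Rzu.
Valid on: (a), (b).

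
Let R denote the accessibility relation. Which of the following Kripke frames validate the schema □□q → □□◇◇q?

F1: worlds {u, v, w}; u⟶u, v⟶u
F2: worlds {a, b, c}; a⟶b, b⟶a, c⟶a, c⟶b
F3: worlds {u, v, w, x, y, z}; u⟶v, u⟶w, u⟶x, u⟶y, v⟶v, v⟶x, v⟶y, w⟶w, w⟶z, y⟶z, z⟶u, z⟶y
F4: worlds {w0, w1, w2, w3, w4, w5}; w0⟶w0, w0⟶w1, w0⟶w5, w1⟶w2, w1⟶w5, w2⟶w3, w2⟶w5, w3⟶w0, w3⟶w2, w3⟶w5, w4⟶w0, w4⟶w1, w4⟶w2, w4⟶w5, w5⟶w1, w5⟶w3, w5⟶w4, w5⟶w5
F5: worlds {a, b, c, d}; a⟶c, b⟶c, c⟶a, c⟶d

Frame correspondent (Sahlqvist): ∀x ∀z (xR²z → ∃w (xR²w ∧ zR²w)) — i.e. a generalized confluence (Geach) condition.
F1: condition met.
F2: condition met.
F3: fails — uR²x but no t with uR²t and xR²t.
F4: condition met.
F5: fails — aR²d but no w with aR²w and dR²w.
Valid on: F1, F2, F4.

F1, F2, F4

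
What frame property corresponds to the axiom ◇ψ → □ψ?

partial functionality: ∀x ∀y ∀z (Rxy ∧ Rxz → y = z)

Suppose ◇ψ→□ψ is valid. Take Rxy, Rxz and set V(ψ)={y}. Then ◇ψ at x, so □ψ at x, so ψ at z, i.e. z=y.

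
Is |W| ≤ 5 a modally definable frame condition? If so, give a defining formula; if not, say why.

Any modally definable frame class is closed under disjoint unions.
Any modal formula valid on each of 6 disjoint one-world frames is valid on their disjoint union (validity is preserved under disjoint unions). Each one-world frame has |W|=1≤5, but the union has |W|=6.
So the class is not modally definable.

No — not modally definable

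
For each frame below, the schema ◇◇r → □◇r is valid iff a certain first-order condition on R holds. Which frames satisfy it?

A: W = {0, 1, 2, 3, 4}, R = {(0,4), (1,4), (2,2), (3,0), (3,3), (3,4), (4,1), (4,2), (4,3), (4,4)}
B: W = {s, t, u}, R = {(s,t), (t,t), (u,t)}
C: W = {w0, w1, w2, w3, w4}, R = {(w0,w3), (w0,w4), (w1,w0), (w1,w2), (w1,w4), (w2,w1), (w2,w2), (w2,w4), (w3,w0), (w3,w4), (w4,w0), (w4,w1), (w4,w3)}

B

Frame correspondent (Sahlqvist): ∀x ∀y ∀z ((xR²y ∧ xRz) → ∃w (y = w ∧ zRw)) — i.e. a generalized confluence (Geach) condition.
A: fails — 3R²0, 3R0 but no w with 0=w and 0Rw.
B: holds.
C: fails — w0R²w1, w0Rw3 but no w with w1=w and w3Rw.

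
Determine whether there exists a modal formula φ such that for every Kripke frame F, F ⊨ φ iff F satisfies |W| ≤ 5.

No — not modally definable

Modal frame validity is preserved under disjoint unions.
Any modal formula valid on each of 6 disjoint one-world frames is valid on their disjoint union (validity is preserved under disjoint unions). Each one-world frame has |W|=1≤5, but the union has |W|=6.
So the class is not modally definable.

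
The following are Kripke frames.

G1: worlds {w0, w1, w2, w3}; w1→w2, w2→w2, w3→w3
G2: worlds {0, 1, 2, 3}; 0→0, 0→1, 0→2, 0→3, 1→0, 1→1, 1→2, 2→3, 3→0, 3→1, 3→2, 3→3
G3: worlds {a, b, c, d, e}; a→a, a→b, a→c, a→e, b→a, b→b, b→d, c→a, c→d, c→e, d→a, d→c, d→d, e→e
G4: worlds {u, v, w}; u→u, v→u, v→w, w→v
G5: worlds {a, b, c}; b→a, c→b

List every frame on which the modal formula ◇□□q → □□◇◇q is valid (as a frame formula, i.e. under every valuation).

G1, G2, G3, G4

Frame correspondent (Sahlqvist): ∀x ∀y ∀z ((xRy ∧ xR²z) → ∃w (yR²w ∧ zR²w)) — i.e. a generalized confluence (Geach) condition.
G1: satisfies the condition.
G2: satisfies the condition.
G3: satisfies the condition.
G4: satisfies the condition.
G5: fails — cRb, cR²a but no w with bR²w and aR²w.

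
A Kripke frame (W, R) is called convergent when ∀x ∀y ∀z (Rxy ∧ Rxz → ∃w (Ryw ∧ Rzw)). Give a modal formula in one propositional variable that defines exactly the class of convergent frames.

◇□r → □◇r

The condition is convergence. The .2 schema ◇□r → □◇r defines it.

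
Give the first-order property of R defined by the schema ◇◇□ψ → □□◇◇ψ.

∀x ∀y ∀z ((xR²y ∧ xR²z) → ∃w (yRw ∧ zR²w))

This is a Sahlqvist (Geach-type) schema ◇^2□^1ψ → □^2◇^2ψ.
Minimal-valuation argument: fix x; take any y with xR^2y and any z with xR^2z. Set V(ψ) to the set of worlds R-reachable from y in exactly 1 step. Then □^1ψ holds at y, so the antecedent holds at x; validity forces ◇^2ψ at z, giving a w with zR^2w and yR^1w.
First-order correspondent: ∀x ∀y ∀z ((xR²y ∧ xR²z) → ∃w (yRw ∧ zR²w)).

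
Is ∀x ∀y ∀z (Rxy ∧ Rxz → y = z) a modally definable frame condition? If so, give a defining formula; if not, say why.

Yes — defined by ◇q → □q

This is a Sahlqvist condition; the CD axiom ◇q → □q defines it.
Suppose ◇q→□q is valid. Take Rxy, Rxz and set V(q)={y}. Then ◇q at x, so □q at x, so q at z, i.e. z=y.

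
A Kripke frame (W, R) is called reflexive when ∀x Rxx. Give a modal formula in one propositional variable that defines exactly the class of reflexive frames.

A defining formula is □r → r (the T axiom).

□r → r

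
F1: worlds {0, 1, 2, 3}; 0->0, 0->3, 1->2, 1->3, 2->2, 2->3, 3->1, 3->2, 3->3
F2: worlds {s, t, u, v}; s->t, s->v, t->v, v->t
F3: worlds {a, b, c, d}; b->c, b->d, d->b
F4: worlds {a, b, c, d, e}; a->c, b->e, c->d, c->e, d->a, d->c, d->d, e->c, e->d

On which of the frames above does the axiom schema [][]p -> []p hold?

F1

The schema corresponds to density: forall x forall y (Rxy -> exists z (Rxz & Rzy)).
F1: condition met.
F2: fails — Rvt but no z with Rvz and Rzt.
F3: fails — Rdb but no z with Rdz and Rzb.
F4: fails — Rce but no z with Rcz and Rze.
Valid on: F1.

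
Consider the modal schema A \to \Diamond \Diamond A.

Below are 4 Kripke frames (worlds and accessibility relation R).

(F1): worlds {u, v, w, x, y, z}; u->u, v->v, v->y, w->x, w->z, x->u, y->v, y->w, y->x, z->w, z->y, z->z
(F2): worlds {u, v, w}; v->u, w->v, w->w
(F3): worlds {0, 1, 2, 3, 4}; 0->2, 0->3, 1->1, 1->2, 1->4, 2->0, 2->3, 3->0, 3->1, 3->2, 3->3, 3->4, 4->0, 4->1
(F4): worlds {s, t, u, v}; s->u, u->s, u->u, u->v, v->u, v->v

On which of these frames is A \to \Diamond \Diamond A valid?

(F3)

This is the axiom for a generalized confluence (Geach) condition; its first-order frame correspondent is \forall x \exists w (x = w \wedge x R^2 w).
(F1): fails — at x but no t with x=t and xR²t.
(F2): fails — at u but no t with u=t and uR²t.
(F3): satisfies the condition.
(F4): fails — at t but no w with t=w and tR²w.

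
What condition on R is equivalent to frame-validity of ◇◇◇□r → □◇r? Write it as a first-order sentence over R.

∀x ∀y ∀z ((xR³y ∧ xRz) → ∃w (yRw ∧ zRw))

This is a Sahlqvist (Geach-type) schema ◇^3□^1r → □^1◇^1r.
Minimal-valuation argument: fix x; take any y with xR^3y and any z with xR^1z. Set V(r) to the set of worlds R-reachable from y in exactly 1 step. Then □^1r holds at y, so the antecedent holds at x; validity forces ◇^1r at z, giving a w with zR^1w and yR^1w.
First-order correspondent: ∀x ∀y ∀z ((xR³y ∧ xRz) → ∃w (yRw ∧ zRw)).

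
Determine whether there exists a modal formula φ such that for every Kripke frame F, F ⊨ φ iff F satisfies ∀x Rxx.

This is a Sahlqvist condition; the T axiom □p → p defines it.

Yes — defined by □p → p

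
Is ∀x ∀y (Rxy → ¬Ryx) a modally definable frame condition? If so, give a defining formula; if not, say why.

Any modally definable frame class is closed under surjective bounded morphisms.
The 5-cycle (worlds 0,1,2,3,4 with 0→1→2→3→4→0) is asymmetric. Mapping every world to a single reflexive point • is a surjective bounded morphism, and the reflexive point is not asymmetric (R•• but asymmetry requires ¬R••).
Hence asymmetry is not modally definable.

Not definable by any modal formula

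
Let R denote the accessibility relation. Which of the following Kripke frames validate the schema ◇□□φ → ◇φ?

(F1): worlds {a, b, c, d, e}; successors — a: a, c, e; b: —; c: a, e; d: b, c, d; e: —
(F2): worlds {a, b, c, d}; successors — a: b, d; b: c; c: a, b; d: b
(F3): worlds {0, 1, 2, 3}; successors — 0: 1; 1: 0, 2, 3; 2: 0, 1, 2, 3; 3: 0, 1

(F3)

The schema corresponds to a generalized confluence (Geach) condition: ∀x ∀y (xRy → ∃w (yR²w ∧ xRw)).
(F1): fails — aRe but no w with eR²w and aRw.
(F2): fails — aRd but no w with dR²w and aRw.
(F3): holds.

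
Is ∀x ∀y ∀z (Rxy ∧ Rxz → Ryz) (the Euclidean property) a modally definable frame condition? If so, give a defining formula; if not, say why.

Yes: it is the Euclidean property, defined by the 5 schema ◇r → □◇r.

Yes — defined by ◇r → □◇r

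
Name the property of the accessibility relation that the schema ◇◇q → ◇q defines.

Equivalently (dual form): □q → □□q.
Suppose □q→□□q is valid. Take Rxy, Ryz and set V(q)={w : Rxw}. Then □q at x, so □□q at x, so □q at y, so q at z, i.e. Rxz.

transitivity: ∀x ∀y ∀z (Rxy ∧ Ryz → Rxz)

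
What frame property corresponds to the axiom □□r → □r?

Density

Suppose □□r→□r is valid. Take Rxy and set V(r)={w : xR²w}. Then □□r at x, so □r at x, so r at y, i.e. ∃z(Rxz∧Rzy).
Conversely, on a frame with density the schema holds at every world under every valuation.
Frame condition: ∀x ∀y (Rxy → ∃z (Rxz ∧ Rzy)).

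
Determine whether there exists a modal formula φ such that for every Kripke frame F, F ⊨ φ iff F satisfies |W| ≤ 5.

Not definable by any modal formula

If a class were modally definable it would be closed under disjoint unions (Goldblatt–Thomason).
Any modal formula valid on each of 6 disjoint one-world frames is valid on their disjoint union (validity is preserved under disjoint unions). Each one-world frame has |W|=1≤5, but the union has |W|=6.
Hence having at most 5 worlds is not modally definable.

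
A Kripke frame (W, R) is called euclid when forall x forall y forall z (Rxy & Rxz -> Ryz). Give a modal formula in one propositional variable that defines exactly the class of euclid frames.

◇q → □◇q

This is the Euclidean property; the standard corresponding axiom is 5: ◇q → □◇q.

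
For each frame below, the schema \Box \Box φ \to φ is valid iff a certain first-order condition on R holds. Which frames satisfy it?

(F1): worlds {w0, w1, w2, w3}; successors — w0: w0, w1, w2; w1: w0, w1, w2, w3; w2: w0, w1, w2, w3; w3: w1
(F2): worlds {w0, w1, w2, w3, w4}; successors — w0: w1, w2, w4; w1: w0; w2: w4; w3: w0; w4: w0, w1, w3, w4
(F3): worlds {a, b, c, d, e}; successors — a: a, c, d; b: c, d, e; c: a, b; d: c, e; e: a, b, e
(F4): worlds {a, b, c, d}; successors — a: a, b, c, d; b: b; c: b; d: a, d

(F1)

The schema corresponds to a generalized confluence (Geach) condition: \forall x \exists w (x R^2 w \wedge x = w).
(F1): condition met.
(F2): fails — at w2 but no w with w2R²w and w2=w.
(F3): fails — at d but no w with dR²w and d=w.
(F4): fails — at c but no w with cR²w and c=w.
Valid on: (F1).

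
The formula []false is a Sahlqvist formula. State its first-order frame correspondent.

This schema is the Ver axiom.
Its frame correspondent is emptiness of R — forall x forall y ~Rxy.

Emptiness of R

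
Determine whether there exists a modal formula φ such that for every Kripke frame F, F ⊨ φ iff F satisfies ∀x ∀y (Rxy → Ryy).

Definable; □(□q → q) defines it

The condition is shift-reflexivity. A defining modal formula is □(□q → q).
Suppose □(□q→q) is valid. Take Rxy and set V(q)={w : Ryw}. Then at y, □q holds; since □(□q→q) at x, □q→q at y, so q at y, i.e. Ryy.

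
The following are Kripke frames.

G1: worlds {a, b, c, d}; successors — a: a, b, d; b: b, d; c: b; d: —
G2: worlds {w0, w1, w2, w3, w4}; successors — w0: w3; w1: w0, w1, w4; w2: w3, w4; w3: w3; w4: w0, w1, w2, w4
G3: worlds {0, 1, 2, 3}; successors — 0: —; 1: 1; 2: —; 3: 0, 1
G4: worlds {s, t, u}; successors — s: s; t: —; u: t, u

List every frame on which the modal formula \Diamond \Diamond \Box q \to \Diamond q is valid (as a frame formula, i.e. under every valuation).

G3

Frame correspondent (Sahlqvist): \forall x \forall y (x R^2 y \to \exists w (yRw \wedge xRw)) — i.e. a generalized confluence (Geach) condition.
G1: fails — aR²d but no w with dRw and aRw.
G2: fails — w1R²w0 but no w with w0Rw and w1Rw.
G3: condition met.
G4: fails — uR²t but no w with tRw and uRw.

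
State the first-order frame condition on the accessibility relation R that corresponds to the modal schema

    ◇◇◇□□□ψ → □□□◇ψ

This is a Sahlqvist (Geach-type) schema ◇^3□^3ψ → □^3◇^1ψ.
First-order correspondent: ∀x ∀y ∀z ((xR³y ∧ xR³z) → ∃w (yR³w ∧ zRw)).

∀x ∀y ∀z ((xR³y ∧ xR³z) → ∃w (yR³w ∧ zRw))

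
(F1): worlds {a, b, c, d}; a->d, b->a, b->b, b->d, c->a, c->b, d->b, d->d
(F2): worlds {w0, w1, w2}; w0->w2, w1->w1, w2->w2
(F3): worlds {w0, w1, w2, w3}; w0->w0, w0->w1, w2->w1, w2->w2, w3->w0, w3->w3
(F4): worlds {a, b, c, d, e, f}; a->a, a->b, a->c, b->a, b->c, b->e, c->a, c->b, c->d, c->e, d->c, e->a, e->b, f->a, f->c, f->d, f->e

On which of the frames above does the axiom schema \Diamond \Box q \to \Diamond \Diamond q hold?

(F1), (F2), (F4)

This is the axiom for a generalized confluence (Geach) condition; its first-order frame correspondent is \forall x \forall y (xRy \to \exists w (yRw \wedge x R^2 w)).
(F1): ✓.
(F2): ✓.
(F3): fails — w0Rw1 but no w with w1Rw and w0R²w.
(F4): ✓.
Valid on: (F1), (F2), (F4).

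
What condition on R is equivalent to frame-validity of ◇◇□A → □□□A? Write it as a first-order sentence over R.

This is a Sahlqvist (Geach-type) schema ◇^2□^1A → □^3◇^0A.
First-order correspondent: ∀x ∀y ∀z ((xR²y ∧ xR³z) → ∃w (yRw ∧ z = w)).

∀x ∀y ∀z ((xR²y ∧ xR³z) → ∃w (yRw ∧ z = w))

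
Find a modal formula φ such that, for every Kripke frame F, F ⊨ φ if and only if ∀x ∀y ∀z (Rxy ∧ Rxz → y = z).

◇p → □p

The condition is partial functionality. The CD schema ◇p → □p defines it.
Suppose ◇p→□p is valid. Take Rxy, Rxz and set V(p)={y}. Then ◇p at x, so □p at x, so p at z, i.e. z=y.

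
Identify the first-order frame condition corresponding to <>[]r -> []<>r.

Convergence

Suppose ◇□r→□◇r is valid. Take Rxy, Rxz and set V(r)={w : Ryw}. Then □r at y so ◇□r at x, so □◇r at x, so ◇r at z, giving w with Rzw and Ryw.
Conversely, any frame satisfying forall x forall y forall z (Rxy & Rxz -> exists w (Ryw & Rzw)) validates the schema.
Frame condition: forall x forall y forall z (Rxy & Rxz -> exists w (Ryw & Rzw)).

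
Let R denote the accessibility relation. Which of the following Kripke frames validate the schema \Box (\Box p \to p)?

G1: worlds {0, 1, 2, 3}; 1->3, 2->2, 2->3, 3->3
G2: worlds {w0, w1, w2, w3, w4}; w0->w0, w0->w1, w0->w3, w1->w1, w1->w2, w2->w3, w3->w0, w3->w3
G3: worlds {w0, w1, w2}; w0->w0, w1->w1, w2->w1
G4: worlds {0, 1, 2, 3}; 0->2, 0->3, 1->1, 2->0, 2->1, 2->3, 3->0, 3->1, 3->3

The schema corresponds to shift-reflexivity: \forall x \forall y (Rxy \to Ryy).
G1: condition met.
G2: fails — Rw1w2 but not Rw2w2.
G3: condition met.
G4: fails — R02 but not R22.

G1, G3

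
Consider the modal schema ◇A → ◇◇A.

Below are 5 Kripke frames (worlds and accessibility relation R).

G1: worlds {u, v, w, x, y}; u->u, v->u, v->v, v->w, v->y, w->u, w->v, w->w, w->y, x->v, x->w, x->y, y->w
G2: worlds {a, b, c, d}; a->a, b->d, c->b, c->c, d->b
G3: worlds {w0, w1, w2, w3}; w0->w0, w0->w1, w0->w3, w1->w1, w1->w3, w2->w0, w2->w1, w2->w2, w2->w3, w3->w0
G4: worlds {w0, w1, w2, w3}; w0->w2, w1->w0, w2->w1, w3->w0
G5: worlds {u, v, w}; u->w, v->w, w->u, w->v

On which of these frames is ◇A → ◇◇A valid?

The schema corresponds to a generalized confluence (Geach) condition: ∀x ∀y (xRy → ∃w (y = w ∧ xR²w)).
G1: holds.
G2: fails — bRd but no w with d=w and bR²w.
G3: holds.
G4: fails — w0Rw2 but no w with w2=w and w0R²w.
G5: fails — uRw but no t with w=t and uR²t.

G1, G3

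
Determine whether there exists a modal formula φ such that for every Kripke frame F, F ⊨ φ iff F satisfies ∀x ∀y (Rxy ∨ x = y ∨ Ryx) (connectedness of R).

Any modally definable frame class is closed under disjoint unions.
Take 4 disjoint single-world reflexive frames: each is trivially connected, but their disjoint union has 4 worlds with no edge between distinct components, so it is not connected.
So the class is not modally definable.

Not definable by any modal formula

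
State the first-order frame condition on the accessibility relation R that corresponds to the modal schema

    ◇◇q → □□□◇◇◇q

This is a Sahlqvist (Geach-type) schema ◇^2□^0q → □^3◇^3q.
Minimal-valuation argument: fix x; take any y with xR^2y and any z with xR^3z. Set V(q) to the set of worlds R-reachable from y in exactly 0 steps. Then □^0q holds at y, so the antecedent holds at x; validity forces ◇^3q at z, giving a w with zR^3w and yR^0w.
First-order correspondent: ∀x ∀y ∀z ((xR²y ∧ xR³z) → ∃w (y = w ∧ zR³w)).

∀x ∀y ∀z ((xR²y ∧ xR³z) → ∃w (y = w ∧ zR³w))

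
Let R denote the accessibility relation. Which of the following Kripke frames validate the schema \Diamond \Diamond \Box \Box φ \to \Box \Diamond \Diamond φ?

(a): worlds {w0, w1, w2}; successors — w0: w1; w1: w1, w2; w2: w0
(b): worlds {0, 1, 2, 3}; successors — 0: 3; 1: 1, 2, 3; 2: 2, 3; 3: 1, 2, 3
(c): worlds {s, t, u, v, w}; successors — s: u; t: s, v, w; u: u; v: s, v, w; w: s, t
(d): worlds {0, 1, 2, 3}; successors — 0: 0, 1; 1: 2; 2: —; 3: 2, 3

(a), (b), (c)

The schema corresponds to a generalized confluence (Geach) condition: \forall x \forall y \forall z ((x R^2 y \wedge xRz) \to \exists w (y R^2 w \wedge z R^2 w)).
(a): condition met.
(b): condition met.
(c): condition met.
(d): fails — 0R²0, 0R1 but no w with 0R²w and 1R²w.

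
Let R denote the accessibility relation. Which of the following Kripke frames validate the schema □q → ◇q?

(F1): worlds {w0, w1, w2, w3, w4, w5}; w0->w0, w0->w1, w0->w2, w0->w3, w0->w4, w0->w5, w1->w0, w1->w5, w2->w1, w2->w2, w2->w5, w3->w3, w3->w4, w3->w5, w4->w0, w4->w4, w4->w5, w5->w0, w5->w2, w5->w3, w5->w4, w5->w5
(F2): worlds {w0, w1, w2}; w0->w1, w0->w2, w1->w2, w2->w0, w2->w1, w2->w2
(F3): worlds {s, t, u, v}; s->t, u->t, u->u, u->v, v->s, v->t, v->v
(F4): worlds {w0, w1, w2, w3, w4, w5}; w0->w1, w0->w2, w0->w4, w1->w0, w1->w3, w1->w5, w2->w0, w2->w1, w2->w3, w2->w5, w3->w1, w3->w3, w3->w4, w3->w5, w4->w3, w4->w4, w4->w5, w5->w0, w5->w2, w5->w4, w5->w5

This is the axiom for seriality; its first-order frame correspondent is ∀x ∃y Rxy.
(F1): ✓.
(F2): ✓.
(F3): fails — world t has no successor.
(F4): ✓.
Valid on: (F1), (F2), (F4).

(F1), (F2), (F4)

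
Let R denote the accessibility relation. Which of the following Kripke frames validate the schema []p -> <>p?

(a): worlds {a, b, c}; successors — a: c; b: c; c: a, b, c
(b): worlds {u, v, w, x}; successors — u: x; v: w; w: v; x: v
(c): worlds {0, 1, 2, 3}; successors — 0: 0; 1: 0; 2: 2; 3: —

(a), (b)

The schema corresponds to seriality: forall x exists y Rxy.
(a): holds.
(b): holds.
(c): fails — world 3 has no successor.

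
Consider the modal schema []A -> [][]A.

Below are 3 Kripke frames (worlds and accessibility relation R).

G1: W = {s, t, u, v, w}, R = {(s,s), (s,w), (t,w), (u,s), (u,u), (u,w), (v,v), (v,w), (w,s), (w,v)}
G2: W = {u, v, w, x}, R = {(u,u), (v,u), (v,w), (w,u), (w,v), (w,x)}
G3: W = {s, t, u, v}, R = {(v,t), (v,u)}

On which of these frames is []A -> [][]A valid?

G3

This is the axiom for transitivity; its first-order frame correspondent is forall x forall y forall z (Rxy & Ryz -> Rxz).
G1: fails — Ruw and Rwv but not Ruv.
G2: fails — Rvw and Rwx but not Rvx.
G3: satisfies the condition.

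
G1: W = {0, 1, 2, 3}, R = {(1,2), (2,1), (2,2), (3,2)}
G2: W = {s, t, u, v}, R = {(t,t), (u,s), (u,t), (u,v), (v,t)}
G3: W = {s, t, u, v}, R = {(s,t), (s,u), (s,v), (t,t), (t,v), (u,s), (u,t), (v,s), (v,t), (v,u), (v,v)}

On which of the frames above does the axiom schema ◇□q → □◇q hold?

G1, G3

The schema corresponds to convergence: ∀x ∀y ∀z (Rxy ∧ Rxz → ∃w (Ryw ∧ Rzw)).
G1: ✓.
G2: fails — Ruv and Rus but v and s have no common successor.
G3: ✓.
Valid on: G1, G3.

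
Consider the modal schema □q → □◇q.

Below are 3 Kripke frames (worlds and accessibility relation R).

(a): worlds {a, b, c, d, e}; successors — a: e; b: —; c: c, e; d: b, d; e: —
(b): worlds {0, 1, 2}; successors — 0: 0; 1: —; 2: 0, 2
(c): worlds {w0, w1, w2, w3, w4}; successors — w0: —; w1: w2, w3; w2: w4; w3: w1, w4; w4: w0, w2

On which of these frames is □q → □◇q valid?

Frame correspondent (Sahlqvist): ∀x ∀z (xRz → ∃w (xRw ∧ zRw)) — i.e. a generalized confluence (Geach) condition.
(a): fails — aRe but no w with aRw and eRw.
(b): condition met.
(c): fails — w1Rw2 but no w with w1Rw and w2Rw.

(b)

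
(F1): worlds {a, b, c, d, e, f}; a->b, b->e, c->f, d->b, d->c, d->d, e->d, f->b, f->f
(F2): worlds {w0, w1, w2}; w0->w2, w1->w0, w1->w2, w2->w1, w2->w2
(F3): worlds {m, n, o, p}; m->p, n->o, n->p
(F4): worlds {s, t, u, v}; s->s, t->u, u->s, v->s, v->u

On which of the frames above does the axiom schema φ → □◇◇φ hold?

(F2)

The schema corresponds to a generalized confluence (Geach) condition: ∀x ∀z (xRz → ∃w (x = w ∧ zR²w)).
(F1): fails — aRb but no w with a=w and bR²w.
(F2): satisfies the condition.
(F3): fails — mRp but no w with m=w and pR²w.
(F4): fails — tRu but no w with t=w and uR²w.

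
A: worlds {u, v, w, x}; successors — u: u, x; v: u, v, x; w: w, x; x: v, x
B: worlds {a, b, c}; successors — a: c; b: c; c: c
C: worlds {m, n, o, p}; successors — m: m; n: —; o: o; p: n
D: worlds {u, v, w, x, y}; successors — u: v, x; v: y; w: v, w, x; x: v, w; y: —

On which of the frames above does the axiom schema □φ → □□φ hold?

B, C

Frame correspondent (Sahlqvist): ∀x ∀y ∀z (Rxy ∧ Ryz → Rxz) — i.e. transitivity.
A: fails — Rwx and Rxv but not Rwv.
B: ✓.
C: ✓.
D: fails — Ruv and Rvy but not Ruy.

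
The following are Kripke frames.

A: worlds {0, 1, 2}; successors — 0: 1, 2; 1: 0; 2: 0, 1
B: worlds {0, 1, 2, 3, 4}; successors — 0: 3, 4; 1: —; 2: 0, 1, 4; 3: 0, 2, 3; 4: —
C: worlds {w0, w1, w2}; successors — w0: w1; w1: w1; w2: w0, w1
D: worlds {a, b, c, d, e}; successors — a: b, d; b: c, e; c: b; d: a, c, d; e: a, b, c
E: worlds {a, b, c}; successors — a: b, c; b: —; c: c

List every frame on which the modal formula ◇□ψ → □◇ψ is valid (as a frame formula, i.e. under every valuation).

C

This is the axiom for convergence; its first-order frame correspondent is ∀x ∀y ∀z (Rxy ∧ Rxz → ∃w (Ryw ∧ Rzw)).
A: fails — R20 and R21 but 0 and 1 have no common successor.
B: fails — R04 and R04 but 4 and 4 have no common successor.
C: satisfies the condition.
D: fails — Rdc and Rdd but c and d have no common successor.
E: fails — Rac and Rab but c and b have no common successor.
Valid on: C.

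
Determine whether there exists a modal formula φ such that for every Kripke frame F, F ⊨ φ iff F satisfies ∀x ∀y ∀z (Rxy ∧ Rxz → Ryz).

Definable; ◇q → □◇q defines it

Yes: it is the Euclidean property, defined by the 5 schema ◇q → □◇q.
Suppose ◇q→□◇q is valid. Take Rxy, Rxz and set V(q)={y}. Then ◇q at x, so □◇q at x, so ◇q at z, so some w with Rzw has q; w=y, i.e. Rzy. By symmetry of the argument, Ryz.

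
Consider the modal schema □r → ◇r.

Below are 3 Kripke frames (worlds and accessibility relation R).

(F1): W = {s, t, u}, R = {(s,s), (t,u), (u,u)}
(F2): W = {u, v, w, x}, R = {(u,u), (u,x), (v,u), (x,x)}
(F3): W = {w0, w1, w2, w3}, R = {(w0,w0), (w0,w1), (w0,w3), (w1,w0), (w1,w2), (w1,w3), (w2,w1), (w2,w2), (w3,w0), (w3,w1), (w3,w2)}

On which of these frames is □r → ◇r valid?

The schema corresponds to seriality: ∀x ∃y Rxy.
(F1): satisfies the condition.
(F2): fails — world w has no successor.
(F3): satisfies the condition.

(F1), (F3)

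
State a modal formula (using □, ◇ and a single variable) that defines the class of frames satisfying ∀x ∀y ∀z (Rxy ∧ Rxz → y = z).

◇r → □r

The condition is partial functionality. The CD schema ◇r → □r defines it.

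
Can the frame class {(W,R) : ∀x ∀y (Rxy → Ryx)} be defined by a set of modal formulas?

This is a Sahlqvist condition; the B axiom p → □◇p defines it.

Yes — defined by p → □◇p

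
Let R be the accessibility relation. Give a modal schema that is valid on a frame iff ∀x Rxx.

This is reflexivity; the standard corresponding axiom is T: □q → q.
Suppose □q→q is valid. At any x set V(q)={w : Rxw}. Then □q holds at x, so q holds at x, i.e. Rxx.

□q → q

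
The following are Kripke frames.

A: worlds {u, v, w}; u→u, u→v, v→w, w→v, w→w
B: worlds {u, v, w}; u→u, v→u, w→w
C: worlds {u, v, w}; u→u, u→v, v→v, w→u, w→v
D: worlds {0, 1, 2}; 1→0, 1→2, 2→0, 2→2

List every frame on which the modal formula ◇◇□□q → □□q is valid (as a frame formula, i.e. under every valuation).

This is the axiom for a generalized confluence (Geach) condition; its first-order frame correspondent is ∀x ∀y ∀z ((xR²y ∧ xR²z) → ∃w (yR²w ∧ z = w)).
A: fails — uR²v, uR²u but no t with vR²t and u=t.
B: ✓.
C: fails — uR²v, uR²u but no t with vR²t and u=t.
D: fails — 1R²0, 1R²0 but no w with 0R²w and 0=w.
Valid on: B.

B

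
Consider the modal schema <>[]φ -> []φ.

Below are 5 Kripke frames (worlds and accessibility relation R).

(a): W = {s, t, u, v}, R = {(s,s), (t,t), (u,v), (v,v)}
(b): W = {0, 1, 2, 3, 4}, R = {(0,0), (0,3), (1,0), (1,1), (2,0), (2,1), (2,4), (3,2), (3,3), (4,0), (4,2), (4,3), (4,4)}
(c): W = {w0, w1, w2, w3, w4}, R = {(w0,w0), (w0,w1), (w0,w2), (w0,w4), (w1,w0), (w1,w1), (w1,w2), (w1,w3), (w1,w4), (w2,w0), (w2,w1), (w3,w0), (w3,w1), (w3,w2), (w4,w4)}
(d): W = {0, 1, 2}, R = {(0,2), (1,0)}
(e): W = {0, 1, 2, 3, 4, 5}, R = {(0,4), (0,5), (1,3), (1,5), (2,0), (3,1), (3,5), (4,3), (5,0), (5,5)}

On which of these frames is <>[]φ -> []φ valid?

(a)

Frame correspondent (Sahlqvist): forall x forall y forall z (Rxy & Rxz -> Ryz) — i.e. the Euclidean property.
(a): condition met.
(b): fails — R03 and R00 but not R30.
(c): fails — Rw0w4 and Rw0w1 but not Rw4w1.
(d): fails — R02 and R02 but not R22.
(e): fails — R04 and R04 but not R44.
Valid on: (a).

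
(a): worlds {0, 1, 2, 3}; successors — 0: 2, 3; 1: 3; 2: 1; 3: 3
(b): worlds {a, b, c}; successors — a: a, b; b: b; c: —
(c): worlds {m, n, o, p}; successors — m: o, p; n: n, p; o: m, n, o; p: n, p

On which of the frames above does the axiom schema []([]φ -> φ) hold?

Frame correspondent (Sahlqvist): forall x forall y (Rxy -> Ryy) — i.e. shift-reflexivity.
(a): fails — R02 but not R22.
(b): ✓.
(c): fails — Rom but not Rmm.
Valid on: (b).

(b)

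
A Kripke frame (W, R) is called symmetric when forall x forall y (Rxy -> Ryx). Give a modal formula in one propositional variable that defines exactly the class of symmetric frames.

A defining formula is q → □◇q (the B axiom).
Suppose q→□◇q is valid. Take Rxy and set V(q)={x}. Then q at x, so □◇q at x, so ◇q at y, so some z with Ryz has q; z=x, i.e. Ryx.

q → □◇q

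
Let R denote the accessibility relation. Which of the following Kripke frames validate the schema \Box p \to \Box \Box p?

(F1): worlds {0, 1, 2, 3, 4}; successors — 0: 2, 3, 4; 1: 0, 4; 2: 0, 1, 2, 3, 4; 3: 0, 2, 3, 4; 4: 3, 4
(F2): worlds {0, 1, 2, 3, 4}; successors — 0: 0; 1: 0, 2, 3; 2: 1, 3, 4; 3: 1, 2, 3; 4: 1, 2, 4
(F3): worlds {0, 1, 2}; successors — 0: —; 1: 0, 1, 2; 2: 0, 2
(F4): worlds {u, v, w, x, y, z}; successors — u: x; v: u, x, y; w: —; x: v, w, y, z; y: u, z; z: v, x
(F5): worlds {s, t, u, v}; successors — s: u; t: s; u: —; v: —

(F3)

Frame correspondent (Sahlqvist): \forall x \forall y \forall z (Rxy \wedge Ryz \to Rxz) — i.e. transitivity.
(F1): fails — R10 and R02 but not R12.
(F2): fails — R32 and R24 but not R34.
(F3): ✓.
(F4): fails — Rzx and Rxw but not Rzw.
(F5): fails — Rts and Rsu but not Rtu.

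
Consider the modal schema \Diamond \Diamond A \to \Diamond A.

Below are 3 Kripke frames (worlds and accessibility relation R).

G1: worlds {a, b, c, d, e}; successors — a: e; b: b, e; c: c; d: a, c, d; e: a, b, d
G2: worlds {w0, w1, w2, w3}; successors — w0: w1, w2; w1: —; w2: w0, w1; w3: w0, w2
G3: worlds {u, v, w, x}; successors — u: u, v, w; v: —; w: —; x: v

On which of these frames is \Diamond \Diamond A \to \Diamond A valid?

Frame correspondent (Sahlqvist): \forall x \forall y (x R^2 y \to \exists w (y = w \wedge xRw)) — i.e. a generalized confluence (Geach) condition.
G1: fails — aR²a but no w with a=w and aRw.
G2: fails — w0R²w0 but no w with w0=w and w0Rw.
G3: satisfies the condition.

G3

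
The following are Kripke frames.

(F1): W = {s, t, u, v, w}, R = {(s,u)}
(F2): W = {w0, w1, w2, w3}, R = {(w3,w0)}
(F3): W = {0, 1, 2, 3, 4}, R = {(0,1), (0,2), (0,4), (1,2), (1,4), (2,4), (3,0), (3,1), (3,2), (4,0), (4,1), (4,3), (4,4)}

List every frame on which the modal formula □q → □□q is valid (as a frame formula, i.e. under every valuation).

This is the axiom for transitivity; its first-order frame correspondent is ∀x ∀y ∀z (Rxy ∧ Ryz → Rxz).
(F1): condition met.
(F2): condition met.
(F3): fails — R32 and R24 but not R34.

(F1), (F2)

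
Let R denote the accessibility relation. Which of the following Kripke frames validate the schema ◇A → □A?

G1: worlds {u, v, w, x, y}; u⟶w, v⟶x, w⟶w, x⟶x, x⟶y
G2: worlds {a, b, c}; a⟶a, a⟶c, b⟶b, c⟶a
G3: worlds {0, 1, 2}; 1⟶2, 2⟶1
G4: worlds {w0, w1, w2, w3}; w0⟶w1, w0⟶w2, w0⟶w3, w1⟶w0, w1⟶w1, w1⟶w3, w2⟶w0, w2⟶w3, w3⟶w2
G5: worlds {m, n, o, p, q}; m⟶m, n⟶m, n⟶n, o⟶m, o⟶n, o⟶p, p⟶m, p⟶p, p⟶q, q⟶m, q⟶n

This is the axiom for partial functionality; its first-order frame correspondent is ∀x ∀y ∀z (Rxy ∧ Rxz → y = z).
G1: fails — x sees both x and y.
G2: fails — a sees both a and c.
G3: satisfies the condition.
G4: fails — w0 sees both w1 and w2.
G5: fails — n sees both m and n.
Valid on: G3.

G3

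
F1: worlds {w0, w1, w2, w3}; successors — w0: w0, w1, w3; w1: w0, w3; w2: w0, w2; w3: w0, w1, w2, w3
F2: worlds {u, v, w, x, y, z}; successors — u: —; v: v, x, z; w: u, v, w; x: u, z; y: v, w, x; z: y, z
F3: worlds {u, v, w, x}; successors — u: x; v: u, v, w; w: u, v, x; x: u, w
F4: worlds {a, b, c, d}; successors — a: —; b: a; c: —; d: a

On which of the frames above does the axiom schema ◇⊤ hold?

The schema corresponds to seriality: ∀x ∃y Rxy.
F1: holds.
F2: fails — world u has no successor.
F3: holds.
F4: fails — world a has no successor.
Valid on: F1, F3.

F1, F3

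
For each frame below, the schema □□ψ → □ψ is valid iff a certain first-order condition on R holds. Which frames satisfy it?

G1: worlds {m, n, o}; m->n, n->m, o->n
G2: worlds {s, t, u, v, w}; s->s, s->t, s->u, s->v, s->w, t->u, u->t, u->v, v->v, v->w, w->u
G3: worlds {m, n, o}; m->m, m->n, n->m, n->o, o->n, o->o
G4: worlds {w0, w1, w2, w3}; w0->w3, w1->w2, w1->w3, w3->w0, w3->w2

Frame correspondent (Sahlqvist): ∀x ∀y (Rxy → ∃z (Rxz ∧ Rzy)) — i.e. density.
G1: fails — Rnm but no z with Rnz and Rzm.
G2: fails — Rwu but no z with Rwz and Rzu.
G3: ✓.
G4: fails — Rw3w2 but no z with Rw3z and Rzw2.

G3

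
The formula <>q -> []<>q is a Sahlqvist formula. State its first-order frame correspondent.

the Euclidean property: forall x forall y forall z (Rxy & Rxz -> Ryz)

Suppose ◇q→□◇q is valid. Take Rxy, Rxz and set V(q)={y}. Then ◇q at x, so □◇q at x, so ◇q at z, so some w with Rzw has q; w=y, i.e. Rzy. By symmetry of the argument, Ryz.
The converse is a direct semantic check.
Frame condition: forall x forall y forall z (Rxy & Rxz -> Ryz).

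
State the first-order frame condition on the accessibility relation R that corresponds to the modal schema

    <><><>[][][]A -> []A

forall x forall y forall z ((x R^3 y & xRz) -> exists w (y R^3 w & z = w))

This is a Sahlqvist (Geach-type) schema ◇^3□^3A → □^1◇^0A.
Minimal-valuation argument: fix x; take any y with xR^3y and any z with xR^1z. Set V(A) to the set of worlds R-reachable from y in exactly 3 steps. Then □^3A holds at y, so the antecedent holds at x; validity forces ◇^0A at z, giving a w with zR^0w and yR^3w.
First-order correspondent: forall x forall y forall z ((x R^3 y & xRz) -> exists w (y R^3 w & z = w)).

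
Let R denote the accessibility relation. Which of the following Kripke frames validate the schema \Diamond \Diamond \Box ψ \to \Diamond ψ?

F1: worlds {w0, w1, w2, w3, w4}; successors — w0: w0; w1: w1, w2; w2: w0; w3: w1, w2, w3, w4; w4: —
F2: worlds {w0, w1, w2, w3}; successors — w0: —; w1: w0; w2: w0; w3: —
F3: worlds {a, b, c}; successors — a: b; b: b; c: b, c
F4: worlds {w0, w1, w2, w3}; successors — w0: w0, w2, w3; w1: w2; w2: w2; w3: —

F2, F3

Frame correspondent (Sahlqvist): \forall x \forall y (x R^2 y \to \exists w (yRw \wedge xRw)) — i.e. a generalized confluence (Geach) condition.
F1: fails — w1R²w0 but no w with w0Rw and w1Rw.
F2: satisfies the condition.
F3: satisfies the condition.
F4: fails — w0R²w3 but no w with w3Rw and w0Rw.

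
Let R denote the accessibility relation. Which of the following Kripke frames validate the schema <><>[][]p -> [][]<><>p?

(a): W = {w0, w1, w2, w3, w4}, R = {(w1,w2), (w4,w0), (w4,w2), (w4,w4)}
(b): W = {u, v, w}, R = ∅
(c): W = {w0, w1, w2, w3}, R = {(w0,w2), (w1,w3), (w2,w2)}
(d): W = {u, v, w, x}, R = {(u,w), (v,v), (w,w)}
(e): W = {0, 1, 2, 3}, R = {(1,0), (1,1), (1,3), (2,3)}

(b), (c), (d)

This is the axiom for a generalized confluence (Geach) condition; its first-order frame correspondent is forall x forall y forall z ((x R^2 y & x R^2 z) -> exists w (y R^2 w & z R^2 w)).
(a): fails — w4R²w0, w4R²w0 but no w with w0R²w and w0R²w.
(b): ✓.
(c): ✓.
(d): ✓.
(e): fails — 1R²0, 1R²0 but no w with 0R²w and 0R²w.
Valid on: (b), (c), (d).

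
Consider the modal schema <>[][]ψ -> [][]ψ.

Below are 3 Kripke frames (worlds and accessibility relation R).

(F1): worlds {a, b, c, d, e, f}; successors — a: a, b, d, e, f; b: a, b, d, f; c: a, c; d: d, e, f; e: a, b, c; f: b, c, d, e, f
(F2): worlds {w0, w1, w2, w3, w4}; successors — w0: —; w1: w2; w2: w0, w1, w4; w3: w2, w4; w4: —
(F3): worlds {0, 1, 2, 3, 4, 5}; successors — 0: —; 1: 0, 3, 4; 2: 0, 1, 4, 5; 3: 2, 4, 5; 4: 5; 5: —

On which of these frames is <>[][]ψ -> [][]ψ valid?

The schema corresponds to a generalized confluence (Geach) condition: forall x forall y forall z ((xRy & x R^2 z) -> exists w (y R^2 w & z = w)).
(F1): satisfies the condition.
(F2): fails — w1Rw2, w1R²w0 but no w with w2R²w and w0=w.
(F3): fails — 1R0, 1R²2 but no w with 0R²w and 2=w.

(F1)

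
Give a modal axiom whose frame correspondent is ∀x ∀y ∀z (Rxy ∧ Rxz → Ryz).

The condition is the Euclidean property. The 5 schema ◇r → □◇r defines it.

◇r → □◇r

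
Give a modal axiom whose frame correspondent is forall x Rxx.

A defining formula is □ψ → ψ (the T axiom).

□ψ → ψ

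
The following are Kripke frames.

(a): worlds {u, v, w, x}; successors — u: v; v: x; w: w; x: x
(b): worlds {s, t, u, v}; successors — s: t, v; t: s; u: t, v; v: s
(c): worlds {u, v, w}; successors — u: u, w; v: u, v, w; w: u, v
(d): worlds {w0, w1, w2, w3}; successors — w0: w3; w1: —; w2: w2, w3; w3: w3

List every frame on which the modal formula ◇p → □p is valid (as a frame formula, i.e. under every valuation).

(a)

This is the axiom for partial functionality; its first-order frame correspondent is ∀x ∀y ∀z (Rxy ∧ Rxz → y = z).
(a): holds.
(b): fails — s sees both t and v.
(c): fails — u sees both u and w.
(d): fails — w2 sees both w2 and w3.
Valid on: (a).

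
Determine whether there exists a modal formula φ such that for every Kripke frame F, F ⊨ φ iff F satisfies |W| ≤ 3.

Any modally definable frame class is closed under disjoint unions.
Any modal formula valid on each of 4 disjoint one-world frames is valid on their disjoint union (validity is preserved under disjoint unions). Each one-world frame has |W|=1≤3, but the union has |W|=4.
So the class is not modally definable.

Not modally definable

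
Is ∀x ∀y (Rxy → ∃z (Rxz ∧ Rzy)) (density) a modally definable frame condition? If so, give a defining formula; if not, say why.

Yes — defined by □□q → □q

The condition is density. A defining modal formula is □□q → □q.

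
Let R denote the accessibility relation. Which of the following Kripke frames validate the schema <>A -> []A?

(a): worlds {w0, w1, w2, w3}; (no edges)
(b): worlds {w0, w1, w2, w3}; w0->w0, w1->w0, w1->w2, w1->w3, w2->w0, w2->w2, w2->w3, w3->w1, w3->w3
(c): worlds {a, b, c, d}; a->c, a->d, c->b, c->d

This is the axiom for partial functionality; its first-order frame correspondent is forall x forall y forall z (Rxy & Rxz -> y = z).
(a): ✓.
(b): fails — w1 sees both w0 and w2.
(c): fails — a sees both c and d.

(a)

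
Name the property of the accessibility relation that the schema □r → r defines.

reflexivity: ∀x Rxx

This schema is the T axiom.
It corresponds to reflexivity: ∀x Rxx.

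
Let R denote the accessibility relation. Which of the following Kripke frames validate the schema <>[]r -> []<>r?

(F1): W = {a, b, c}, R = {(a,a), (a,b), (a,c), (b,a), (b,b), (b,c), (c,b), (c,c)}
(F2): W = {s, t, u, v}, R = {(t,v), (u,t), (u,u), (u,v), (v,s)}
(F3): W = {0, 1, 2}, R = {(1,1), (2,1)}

Frame correspondent (Sahlqvist): forall x forall y forall z (Rxy & Rxz -> exists w (Ryw & Rzw)) — i.e. convergence.
(F1): condition met.
(F2): fails — Ruv and Rut but v and t have no common successor.
(F3): condition met.

(F1), (F3)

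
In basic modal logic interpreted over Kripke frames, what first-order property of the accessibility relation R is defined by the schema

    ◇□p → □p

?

Replacing p by ¬p and contraposing gives the equivalent schema ◇p → □◇p.
Suppose ◇p→□◇p is valid. Take Rxy, Rxz and set V(p)={y}. Then ◇p at x, so □◇p at x, so ◇p at z, so some w with Rzw has p; w=y, i.e. Rzy. By symmetry of the argument, Ryz.

the Euclidean property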